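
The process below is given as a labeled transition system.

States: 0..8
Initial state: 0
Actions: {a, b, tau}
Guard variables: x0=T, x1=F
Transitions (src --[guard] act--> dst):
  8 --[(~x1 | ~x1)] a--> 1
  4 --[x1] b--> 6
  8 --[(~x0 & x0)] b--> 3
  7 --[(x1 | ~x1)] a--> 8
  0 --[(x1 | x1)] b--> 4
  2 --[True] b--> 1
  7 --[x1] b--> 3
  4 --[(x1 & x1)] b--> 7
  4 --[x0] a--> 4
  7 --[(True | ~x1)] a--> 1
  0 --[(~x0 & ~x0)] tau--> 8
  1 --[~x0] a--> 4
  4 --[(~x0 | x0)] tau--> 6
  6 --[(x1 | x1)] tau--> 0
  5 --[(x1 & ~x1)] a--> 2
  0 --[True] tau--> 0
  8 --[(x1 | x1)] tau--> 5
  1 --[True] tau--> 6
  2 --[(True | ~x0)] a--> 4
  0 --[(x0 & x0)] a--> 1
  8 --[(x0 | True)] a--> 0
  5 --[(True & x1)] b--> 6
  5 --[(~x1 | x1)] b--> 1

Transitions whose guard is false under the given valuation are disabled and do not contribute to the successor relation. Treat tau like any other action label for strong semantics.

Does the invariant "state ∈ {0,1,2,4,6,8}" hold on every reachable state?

Answer: INVARIANT HOLDS

Working:
Inv-set: {0,1,2,4,6,8}
Reach set: {0,1,6}
  0: ✓
  1: ✓
  6: ✓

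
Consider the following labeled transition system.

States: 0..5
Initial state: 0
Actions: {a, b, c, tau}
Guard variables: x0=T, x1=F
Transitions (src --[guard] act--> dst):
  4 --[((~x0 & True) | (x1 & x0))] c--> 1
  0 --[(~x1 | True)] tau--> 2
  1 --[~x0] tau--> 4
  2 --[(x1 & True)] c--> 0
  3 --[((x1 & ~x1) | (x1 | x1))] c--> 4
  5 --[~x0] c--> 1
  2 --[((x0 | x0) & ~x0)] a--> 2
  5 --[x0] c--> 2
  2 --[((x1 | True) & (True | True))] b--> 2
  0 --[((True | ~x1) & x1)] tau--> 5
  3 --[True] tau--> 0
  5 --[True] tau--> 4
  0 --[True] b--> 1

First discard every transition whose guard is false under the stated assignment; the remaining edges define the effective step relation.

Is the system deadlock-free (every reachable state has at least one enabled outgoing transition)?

Reachable = {0,1,2}
  0: b→1  tau→2  [2 out]
  1: ∅  [no exit]
  2: b→2  [1 out]
trace reaching 1: b

Answer: DEADLOCK at state 1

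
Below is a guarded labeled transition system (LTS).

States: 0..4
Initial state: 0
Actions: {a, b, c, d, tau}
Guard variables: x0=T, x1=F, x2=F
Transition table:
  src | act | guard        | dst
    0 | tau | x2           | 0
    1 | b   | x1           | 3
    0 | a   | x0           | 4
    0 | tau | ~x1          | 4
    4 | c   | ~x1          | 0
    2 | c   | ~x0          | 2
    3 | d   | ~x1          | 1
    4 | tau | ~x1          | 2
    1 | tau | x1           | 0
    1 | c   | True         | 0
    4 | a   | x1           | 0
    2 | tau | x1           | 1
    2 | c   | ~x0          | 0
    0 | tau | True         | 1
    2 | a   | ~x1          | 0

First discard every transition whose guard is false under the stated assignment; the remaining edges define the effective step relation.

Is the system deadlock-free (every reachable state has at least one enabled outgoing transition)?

Answer: DEADLOCK-FREE

Trace:
Reach set: {0,1,2,4}
  0: a→4  tau→1  tau→4  [deg 3]
  1: c→0  [deg 1]
  2: a→0  [deg 1]
  4: c→0  tau→2  [deg 2]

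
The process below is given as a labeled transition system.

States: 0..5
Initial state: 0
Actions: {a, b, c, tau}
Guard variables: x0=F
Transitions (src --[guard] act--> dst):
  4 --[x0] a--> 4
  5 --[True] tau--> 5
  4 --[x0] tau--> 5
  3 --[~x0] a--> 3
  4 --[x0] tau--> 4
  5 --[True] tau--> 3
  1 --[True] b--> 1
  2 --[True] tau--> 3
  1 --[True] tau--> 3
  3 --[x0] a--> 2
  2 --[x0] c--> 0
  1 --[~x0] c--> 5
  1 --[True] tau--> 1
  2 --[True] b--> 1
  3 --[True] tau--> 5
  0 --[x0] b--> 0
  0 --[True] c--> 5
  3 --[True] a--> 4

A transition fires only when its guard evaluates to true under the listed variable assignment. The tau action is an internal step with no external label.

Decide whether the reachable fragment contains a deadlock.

Answer: DEADLOCK at state 4

Trace:
Reachable = {0,3,4,5}
  0: c→5  [1 out]
  3: a→3  a→4  tau→5  [3 out]
  4: ∅  [deadlock]
  5: tau→3  tau→5  [2 out]
Path to 4: c·tau·a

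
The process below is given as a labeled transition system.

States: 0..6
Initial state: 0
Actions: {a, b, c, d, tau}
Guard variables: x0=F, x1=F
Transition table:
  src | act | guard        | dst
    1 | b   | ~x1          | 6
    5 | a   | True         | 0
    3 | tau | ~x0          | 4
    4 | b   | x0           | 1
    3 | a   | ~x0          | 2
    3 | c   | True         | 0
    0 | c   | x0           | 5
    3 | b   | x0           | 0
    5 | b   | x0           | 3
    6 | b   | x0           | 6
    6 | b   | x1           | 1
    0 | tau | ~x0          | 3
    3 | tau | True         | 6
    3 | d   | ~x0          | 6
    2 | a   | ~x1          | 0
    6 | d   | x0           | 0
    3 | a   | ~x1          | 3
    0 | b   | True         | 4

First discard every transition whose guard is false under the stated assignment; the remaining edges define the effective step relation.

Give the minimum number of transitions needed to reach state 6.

Layered search for 6:
  depth 0: {0}
  depth 1: {3,4}
  depth 2: {2,6}
depth(6)=2, e.g. tau·d

Answer: 2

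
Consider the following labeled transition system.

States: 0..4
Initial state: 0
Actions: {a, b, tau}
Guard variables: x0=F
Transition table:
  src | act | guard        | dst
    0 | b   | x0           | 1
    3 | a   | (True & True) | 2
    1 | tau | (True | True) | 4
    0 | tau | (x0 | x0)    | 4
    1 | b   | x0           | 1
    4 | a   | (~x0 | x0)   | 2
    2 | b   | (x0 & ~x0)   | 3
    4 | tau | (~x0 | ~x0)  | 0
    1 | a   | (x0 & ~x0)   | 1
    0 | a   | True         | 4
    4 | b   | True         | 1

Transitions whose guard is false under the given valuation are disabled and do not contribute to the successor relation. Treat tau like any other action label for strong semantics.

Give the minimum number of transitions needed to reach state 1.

Answer: 2

Analysis:
Breadth-first toward 1:
  L0 = {0}
  L1 = {4}
  L2 = {1,2}
depth(1)=2, e.g. a·b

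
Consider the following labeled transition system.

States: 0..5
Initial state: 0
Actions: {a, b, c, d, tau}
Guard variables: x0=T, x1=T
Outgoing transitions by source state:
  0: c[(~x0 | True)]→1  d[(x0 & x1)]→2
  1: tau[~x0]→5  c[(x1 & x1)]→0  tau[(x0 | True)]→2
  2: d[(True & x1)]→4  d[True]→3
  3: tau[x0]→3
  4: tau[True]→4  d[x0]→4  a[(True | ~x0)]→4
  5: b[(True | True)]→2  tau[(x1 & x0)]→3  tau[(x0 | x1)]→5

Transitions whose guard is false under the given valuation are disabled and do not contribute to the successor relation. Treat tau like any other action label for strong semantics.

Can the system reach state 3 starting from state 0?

Answer: REACHABLE

Working:
13 transition(s) survive guard evaluation.
L0 = {0}
L1 = {1,2}  now seen {0,1,2}
L2 = {3,4}  now seen {0,1,2,3,4}
Reachable = {0,1,2,3,4}
Path to 3: d·d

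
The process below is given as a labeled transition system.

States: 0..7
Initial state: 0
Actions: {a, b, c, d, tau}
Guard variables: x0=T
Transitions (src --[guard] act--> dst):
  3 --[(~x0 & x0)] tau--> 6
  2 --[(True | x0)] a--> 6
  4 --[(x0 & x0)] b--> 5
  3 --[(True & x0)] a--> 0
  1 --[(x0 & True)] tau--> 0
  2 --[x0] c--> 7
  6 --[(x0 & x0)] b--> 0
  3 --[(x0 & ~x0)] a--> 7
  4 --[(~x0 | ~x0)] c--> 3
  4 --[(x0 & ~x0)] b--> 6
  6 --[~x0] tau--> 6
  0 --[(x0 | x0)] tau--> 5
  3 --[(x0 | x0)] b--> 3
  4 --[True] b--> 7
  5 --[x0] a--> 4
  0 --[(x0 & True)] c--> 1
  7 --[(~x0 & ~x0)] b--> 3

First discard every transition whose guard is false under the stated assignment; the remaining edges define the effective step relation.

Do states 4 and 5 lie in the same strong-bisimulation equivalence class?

Answer: NOT BISIMILAR

Trace:
Refine partition for ~:
  π0 = {{0,1,2,3,4,5,6,7}}
  π1 = {{0},{1},{2},{3},{4,6},{5},{7}}
  π2 = {{0},{1},{2},{3},{4},{5},{6},{7}}
8 equivalence class(es) (converged in 3)
[4]={4}  [5]={5}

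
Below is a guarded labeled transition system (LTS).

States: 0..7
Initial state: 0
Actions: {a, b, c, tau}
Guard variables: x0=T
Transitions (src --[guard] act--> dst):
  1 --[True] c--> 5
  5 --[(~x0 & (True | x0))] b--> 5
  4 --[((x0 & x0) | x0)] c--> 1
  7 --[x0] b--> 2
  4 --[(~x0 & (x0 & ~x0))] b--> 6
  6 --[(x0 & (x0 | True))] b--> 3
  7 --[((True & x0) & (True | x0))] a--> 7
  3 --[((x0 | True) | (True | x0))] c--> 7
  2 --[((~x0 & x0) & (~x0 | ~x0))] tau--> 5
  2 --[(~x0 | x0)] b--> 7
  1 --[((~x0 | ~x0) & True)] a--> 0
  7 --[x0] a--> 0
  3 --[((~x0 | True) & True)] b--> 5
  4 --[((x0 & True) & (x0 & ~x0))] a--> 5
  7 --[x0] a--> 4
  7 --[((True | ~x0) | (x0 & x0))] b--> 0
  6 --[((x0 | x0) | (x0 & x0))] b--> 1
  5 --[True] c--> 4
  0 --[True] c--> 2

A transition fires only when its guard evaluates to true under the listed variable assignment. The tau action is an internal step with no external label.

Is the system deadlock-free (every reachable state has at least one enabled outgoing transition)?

Reach set: {0,1,2,4,5,7}
  0: c→2  [deg 1]
  1: c→5  [deg 1]
  2: b→7  [deg 1]
  4: c→1  [deg 1]
  5: c→4  [deg 1]
  7: a→0  a→4  a→7  b→0  b→2  [deg 5]

Answer: DEADLOCK-FREE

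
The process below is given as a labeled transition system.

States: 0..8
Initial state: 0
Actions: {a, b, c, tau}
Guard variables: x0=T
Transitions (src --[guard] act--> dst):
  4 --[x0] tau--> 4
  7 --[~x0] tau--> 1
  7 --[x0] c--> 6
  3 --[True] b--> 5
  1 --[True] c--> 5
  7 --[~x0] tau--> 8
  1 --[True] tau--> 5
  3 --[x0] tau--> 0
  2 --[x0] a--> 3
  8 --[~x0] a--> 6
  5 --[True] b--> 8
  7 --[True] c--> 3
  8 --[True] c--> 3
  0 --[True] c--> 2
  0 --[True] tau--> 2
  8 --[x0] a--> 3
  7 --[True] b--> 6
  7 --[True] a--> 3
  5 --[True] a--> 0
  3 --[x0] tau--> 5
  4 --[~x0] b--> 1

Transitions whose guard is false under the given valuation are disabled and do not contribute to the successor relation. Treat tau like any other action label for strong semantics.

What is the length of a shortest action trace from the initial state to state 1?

BFS to 1:
  depth 0: {0}
  depth 1: {2}
  depth 2: {3}
  depth 3: {5}
  depth 4: {8}
1 never appears.

Answer: UNREACHABLE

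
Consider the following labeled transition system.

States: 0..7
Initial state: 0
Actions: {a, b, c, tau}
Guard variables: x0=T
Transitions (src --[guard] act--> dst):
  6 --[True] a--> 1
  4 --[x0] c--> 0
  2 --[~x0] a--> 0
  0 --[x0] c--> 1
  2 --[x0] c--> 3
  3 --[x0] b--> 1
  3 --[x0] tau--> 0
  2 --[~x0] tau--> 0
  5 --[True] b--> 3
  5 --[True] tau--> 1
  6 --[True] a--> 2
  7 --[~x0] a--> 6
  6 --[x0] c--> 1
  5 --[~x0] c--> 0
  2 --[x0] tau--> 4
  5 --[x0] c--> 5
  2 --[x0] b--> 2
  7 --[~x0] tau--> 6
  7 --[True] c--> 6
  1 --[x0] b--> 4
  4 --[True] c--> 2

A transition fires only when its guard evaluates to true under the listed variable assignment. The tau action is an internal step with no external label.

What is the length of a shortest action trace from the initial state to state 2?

Answer: 3

Analysis:
Layered search for 2:
  depth 0: {0}
  depth 1: {1}
  depth 2: {4}
  depth 3: {2}
depth(2)=3, e.g. c·b·c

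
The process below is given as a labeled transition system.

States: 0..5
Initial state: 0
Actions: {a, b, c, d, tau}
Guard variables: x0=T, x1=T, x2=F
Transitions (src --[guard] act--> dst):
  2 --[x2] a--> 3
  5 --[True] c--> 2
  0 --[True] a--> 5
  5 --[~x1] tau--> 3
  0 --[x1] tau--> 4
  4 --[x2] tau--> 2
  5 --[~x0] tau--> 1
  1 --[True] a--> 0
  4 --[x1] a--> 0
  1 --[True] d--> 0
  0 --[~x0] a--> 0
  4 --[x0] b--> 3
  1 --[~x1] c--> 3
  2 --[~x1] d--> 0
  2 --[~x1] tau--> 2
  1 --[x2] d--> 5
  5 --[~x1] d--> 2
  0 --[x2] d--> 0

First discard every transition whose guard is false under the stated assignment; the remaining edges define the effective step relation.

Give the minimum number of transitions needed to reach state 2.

Answer: 2

Analysis:
Layered search for 2:
  Layer 0: {0}
  Layer 1: {4,5}
  Layer 2: {2,3}
2 enters at depth 2; path a·c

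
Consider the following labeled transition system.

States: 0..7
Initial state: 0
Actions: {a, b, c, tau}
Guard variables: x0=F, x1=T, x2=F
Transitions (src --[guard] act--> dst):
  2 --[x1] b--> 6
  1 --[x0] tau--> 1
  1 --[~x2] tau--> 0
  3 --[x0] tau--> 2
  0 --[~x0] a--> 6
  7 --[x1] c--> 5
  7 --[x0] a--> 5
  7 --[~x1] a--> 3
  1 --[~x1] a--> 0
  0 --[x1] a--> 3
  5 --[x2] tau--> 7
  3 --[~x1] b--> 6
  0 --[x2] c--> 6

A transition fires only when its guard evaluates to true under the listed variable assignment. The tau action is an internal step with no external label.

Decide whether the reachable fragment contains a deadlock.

Answer: DEADLOCK at state 3

Working:
Reachable = {0,3,6}
  0: a→3  a→6  [2 exit(s)]
  3: ∅  [STUCK]
  6: ∅  [STUCK]
trace reaching 3: a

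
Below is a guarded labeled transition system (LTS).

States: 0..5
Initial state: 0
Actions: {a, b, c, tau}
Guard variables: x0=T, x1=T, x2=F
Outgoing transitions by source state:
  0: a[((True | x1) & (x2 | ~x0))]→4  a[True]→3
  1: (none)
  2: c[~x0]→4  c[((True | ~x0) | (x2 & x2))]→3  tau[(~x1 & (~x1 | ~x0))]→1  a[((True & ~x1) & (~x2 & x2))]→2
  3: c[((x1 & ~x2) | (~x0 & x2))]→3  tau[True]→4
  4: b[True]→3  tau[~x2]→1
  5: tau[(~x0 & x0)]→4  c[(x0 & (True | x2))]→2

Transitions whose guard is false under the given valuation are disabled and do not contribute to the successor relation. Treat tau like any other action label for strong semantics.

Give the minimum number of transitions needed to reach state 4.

Answer: 2

Trace:
BFS to 4:
  depth 0: {0}
  depth 1: {3}
  depth 2: {4}
first hit 4 at d=2 via a·tau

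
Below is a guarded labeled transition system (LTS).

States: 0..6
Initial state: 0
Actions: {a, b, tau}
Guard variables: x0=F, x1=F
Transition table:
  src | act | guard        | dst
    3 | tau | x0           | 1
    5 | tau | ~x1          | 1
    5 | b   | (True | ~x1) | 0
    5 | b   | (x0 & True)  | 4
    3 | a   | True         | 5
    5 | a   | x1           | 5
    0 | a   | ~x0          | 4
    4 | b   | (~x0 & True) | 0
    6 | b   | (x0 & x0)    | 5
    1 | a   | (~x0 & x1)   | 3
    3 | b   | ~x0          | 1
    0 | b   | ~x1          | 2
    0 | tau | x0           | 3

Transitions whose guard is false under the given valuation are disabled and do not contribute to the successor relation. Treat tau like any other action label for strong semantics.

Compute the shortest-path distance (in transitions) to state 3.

Answer: UNREACHABLE

Working:
BFS to 3:
  Layer 0: {0}
  Layer 1: {2,4}
3 never appears.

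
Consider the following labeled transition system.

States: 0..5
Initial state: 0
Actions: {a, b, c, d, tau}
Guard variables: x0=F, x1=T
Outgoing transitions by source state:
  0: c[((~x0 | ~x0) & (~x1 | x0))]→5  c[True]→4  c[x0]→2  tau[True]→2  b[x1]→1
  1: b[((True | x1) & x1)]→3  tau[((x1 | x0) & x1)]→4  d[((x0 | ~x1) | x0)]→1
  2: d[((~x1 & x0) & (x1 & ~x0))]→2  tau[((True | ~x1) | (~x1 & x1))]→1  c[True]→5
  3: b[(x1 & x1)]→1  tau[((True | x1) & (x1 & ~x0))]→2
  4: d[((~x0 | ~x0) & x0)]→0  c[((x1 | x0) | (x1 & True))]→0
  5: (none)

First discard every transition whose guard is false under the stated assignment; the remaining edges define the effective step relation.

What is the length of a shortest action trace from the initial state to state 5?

Answer: 2

Analysis:
Layered search for 5:
  depth 0: {0}
  depth 1: {1,2,4}
  depth 2: {3,5}
first hit 5 at d=2 via tau·c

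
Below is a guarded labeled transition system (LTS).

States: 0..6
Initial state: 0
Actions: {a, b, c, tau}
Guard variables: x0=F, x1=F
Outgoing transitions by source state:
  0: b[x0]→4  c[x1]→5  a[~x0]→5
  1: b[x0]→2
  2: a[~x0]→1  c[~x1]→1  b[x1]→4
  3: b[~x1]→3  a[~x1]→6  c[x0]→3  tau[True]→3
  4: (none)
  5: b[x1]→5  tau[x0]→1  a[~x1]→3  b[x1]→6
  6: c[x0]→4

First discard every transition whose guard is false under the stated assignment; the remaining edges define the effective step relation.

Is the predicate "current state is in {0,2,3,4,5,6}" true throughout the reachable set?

Safe = {0,2,3,4,5,6}
Reachable = {0,3,5,6}
  0: ✓
  3: ✓
  5: ✓
  6: ✓

Answer: INVARIANT HOLDS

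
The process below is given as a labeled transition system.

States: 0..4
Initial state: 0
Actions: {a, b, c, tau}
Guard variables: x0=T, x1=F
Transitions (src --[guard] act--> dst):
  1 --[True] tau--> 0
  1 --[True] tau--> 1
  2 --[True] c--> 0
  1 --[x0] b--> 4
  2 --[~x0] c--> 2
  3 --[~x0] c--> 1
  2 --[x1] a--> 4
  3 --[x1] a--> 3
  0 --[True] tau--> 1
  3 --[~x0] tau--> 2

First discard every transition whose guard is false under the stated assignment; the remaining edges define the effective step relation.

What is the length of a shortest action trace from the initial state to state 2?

Layered search for 2:
  L0 = {0}
  L1 = {1}
  L2 = {4}
2 never appears.

Answer: UNREACHABLE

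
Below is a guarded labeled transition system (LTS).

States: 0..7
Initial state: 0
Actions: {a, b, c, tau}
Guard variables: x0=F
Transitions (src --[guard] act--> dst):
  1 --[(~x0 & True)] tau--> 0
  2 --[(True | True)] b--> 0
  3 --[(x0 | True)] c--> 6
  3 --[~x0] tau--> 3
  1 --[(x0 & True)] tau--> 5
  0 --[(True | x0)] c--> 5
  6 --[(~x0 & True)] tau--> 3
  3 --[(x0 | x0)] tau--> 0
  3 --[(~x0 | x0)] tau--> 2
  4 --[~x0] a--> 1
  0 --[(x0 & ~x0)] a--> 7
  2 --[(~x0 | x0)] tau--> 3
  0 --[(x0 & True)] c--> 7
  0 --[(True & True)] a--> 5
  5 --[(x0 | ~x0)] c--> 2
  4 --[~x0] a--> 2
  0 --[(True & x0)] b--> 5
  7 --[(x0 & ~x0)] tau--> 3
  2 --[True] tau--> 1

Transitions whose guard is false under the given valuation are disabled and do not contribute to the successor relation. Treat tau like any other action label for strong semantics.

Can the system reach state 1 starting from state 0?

Answer: REACHABLE

Trace:
After dropping false guards: 13 live edges.
depth 0: {0}
depth 1: {5}  cumulative {0,5}
depth 2: {2}  cumulative {0,2,5}
depth 3: {1,3}  cumulative {0,1,2,3,5}
depth 4: {6}  cumulative {0,1,2,3,5,6}
Reach set: {0,1,2,3,5,6}
trace reaching 1: c·c·tau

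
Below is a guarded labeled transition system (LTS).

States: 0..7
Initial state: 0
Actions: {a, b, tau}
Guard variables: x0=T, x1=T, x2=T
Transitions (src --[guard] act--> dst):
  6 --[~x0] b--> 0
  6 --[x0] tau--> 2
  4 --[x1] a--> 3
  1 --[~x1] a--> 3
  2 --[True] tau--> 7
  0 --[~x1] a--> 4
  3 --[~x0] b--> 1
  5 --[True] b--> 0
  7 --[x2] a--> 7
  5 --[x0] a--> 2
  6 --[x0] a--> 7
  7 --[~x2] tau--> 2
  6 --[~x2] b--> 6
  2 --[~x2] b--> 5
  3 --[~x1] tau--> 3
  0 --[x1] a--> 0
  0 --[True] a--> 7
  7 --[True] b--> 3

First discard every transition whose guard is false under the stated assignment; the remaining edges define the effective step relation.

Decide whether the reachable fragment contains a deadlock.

Answer: DEADLOCK at state 3

Trace:
Reach set: {0,3,7}
  0: a→0  a→7  [deg 2]
  3: ∅  [deadlock]
  7: a→7  b→3  [deg 2]
witness 3: a·b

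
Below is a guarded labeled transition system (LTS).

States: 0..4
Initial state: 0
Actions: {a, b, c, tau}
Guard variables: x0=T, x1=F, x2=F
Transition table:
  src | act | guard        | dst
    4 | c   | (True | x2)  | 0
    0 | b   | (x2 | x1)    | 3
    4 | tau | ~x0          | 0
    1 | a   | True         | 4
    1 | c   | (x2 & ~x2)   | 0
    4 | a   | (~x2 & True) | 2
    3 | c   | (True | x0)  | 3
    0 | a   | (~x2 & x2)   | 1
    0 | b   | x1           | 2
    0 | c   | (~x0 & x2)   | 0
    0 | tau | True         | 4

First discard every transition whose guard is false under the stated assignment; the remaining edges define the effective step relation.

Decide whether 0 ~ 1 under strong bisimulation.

Bisimulation quotient by refinement:
  π0 = {{0,1,2,3,4}}
  π1 = {{0},{1},{2},{3},{4}}
5 equivalence class(es) (converged in 2)
[0]={0}  [1]={1}

Answer: NOT BISIMILAR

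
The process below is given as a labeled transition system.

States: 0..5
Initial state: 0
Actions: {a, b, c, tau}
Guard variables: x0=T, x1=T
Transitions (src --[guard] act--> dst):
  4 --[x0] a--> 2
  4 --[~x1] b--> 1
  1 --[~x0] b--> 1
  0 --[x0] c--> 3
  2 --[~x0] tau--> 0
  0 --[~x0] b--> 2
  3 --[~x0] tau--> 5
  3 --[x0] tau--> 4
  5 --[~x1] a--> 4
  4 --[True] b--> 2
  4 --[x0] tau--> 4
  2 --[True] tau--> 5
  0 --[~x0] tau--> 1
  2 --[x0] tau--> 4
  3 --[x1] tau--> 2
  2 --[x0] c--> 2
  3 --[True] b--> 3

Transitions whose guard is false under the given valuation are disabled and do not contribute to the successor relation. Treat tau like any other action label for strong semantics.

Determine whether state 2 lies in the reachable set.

Answer: REACHABLE

Trace:
After dropping false guards: 10 live edges.
depth 0: {0}
depth 1: {3}  now seen {0,3}
depth 2: {2,4}  now seen {0,2,3,4}
depth 3: {5}  now seen {0,2,3,4,5}
R = {0,2,3,4,5}
trace reaching 2: c·tau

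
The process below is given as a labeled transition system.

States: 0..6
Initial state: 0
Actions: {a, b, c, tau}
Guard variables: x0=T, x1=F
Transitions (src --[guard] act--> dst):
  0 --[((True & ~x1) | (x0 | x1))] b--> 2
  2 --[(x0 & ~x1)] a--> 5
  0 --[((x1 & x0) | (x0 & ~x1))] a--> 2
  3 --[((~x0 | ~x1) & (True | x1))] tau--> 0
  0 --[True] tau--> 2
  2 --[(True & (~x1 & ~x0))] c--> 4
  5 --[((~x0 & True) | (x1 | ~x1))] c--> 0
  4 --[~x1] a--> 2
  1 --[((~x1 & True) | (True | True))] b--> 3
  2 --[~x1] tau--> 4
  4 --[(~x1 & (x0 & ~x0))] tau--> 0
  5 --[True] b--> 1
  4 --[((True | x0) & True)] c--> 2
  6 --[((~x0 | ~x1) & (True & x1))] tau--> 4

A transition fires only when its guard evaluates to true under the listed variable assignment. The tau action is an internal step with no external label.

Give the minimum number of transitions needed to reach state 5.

Layered search for 5:
  depth 0: {0}
  depth 1: {2}
  depth 2: {4,5}
depth(5)=2, e.g. a·a

Answer: 2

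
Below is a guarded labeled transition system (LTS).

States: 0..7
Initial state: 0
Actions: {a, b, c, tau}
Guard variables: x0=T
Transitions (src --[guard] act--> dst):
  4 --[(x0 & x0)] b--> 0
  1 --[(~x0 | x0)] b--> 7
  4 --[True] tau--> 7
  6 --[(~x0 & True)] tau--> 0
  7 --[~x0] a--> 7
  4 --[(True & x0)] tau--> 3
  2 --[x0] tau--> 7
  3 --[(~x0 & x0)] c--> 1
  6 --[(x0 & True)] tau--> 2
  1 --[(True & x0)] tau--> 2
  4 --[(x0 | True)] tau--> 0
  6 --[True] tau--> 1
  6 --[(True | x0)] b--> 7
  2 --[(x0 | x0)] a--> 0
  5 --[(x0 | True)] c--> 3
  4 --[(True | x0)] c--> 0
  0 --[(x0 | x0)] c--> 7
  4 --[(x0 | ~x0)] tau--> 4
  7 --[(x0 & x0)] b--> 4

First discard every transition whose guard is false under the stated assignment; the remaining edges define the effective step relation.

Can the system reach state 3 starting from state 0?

Answer: REACHABLE

Working:
16 transition(s) survive guard evaluation.
depth 0: {0}
depth 1: {7}  now seen {0,7}
depth 2: {4}  now seen {0,4,7}
depth 3: {3}  now seen {0,3,4,7}
Reach set: {0,3,4,7}
witness 3: c·b·tau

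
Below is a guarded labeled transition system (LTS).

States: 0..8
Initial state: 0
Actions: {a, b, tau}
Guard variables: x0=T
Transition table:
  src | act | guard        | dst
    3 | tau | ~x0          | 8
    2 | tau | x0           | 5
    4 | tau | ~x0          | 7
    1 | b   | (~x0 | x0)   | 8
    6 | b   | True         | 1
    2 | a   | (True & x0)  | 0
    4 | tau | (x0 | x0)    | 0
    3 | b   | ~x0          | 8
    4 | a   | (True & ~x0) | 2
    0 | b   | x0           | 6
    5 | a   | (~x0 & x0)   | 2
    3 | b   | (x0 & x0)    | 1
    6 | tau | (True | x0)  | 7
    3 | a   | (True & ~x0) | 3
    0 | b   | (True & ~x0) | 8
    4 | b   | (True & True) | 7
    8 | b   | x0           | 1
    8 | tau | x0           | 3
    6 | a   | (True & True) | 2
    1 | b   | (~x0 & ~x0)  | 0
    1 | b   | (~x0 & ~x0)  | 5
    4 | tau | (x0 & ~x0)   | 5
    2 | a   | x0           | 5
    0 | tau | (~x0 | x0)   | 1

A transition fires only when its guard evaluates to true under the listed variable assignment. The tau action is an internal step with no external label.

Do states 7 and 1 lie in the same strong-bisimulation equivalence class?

Answer: NOT BISIMILAR

Working:
Compute ~ classes (split until stable):
  π0 = {{0,1,2,3,4,5,6,7,8}}
  π1 = {{0,4,8},{1,3},{2},{5,7},{6}}
  π2 = {{0},{1},{2},{3},{4},{5,7},{6},{8}}
stable after 3 split(s): 8 block(s)
7∈{5,7}, 1∈{1}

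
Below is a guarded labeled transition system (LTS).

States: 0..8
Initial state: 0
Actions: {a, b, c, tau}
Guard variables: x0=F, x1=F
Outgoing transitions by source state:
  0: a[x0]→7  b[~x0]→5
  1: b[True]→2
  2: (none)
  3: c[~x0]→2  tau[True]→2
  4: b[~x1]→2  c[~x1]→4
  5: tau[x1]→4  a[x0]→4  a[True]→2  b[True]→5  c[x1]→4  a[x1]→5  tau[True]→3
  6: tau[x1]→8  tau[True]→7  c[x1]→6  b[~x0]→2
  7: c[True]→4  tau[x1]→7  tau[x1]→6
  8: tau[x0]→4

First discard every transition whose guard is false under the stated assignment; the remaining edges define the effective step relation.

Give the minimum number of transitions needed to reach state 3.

Answer: 2

Working:
Breadth-first toward 3:
  Layer 0: {0}
  Layer 1: {5}
  Layer 2: {2,3}
3 enters at depth 2; path b·tau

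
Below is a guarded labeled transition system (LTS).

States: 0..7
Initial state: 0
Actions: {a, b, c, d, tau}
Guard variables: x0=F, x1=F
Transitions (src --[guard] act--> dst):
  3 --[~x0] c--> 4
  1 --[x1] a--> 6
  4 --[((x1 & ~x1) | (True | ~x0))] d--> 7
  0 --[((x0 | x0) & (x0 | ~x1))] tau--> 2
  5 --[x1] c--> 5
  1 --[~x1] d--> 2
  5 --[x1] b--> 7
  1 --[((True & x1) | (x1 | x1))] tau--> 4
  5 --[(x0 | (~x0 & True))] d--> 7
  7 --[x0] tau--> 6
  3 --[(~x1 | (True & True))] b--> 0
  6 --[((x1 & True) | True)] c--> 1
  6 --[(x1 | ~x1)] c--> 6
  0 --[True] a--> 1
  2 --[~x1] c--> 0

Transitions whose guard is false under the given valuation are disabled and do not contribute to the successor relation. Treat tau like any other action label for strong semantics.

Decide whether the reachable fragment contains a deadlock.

Answer: DEADLOCK-FREE

Analysis:
Reachable = {0,1,2}
  0: a→1  [1 exit(s)]
  1: d→2  [1 exit(s)]
  2: c→0  [1 exit(s)]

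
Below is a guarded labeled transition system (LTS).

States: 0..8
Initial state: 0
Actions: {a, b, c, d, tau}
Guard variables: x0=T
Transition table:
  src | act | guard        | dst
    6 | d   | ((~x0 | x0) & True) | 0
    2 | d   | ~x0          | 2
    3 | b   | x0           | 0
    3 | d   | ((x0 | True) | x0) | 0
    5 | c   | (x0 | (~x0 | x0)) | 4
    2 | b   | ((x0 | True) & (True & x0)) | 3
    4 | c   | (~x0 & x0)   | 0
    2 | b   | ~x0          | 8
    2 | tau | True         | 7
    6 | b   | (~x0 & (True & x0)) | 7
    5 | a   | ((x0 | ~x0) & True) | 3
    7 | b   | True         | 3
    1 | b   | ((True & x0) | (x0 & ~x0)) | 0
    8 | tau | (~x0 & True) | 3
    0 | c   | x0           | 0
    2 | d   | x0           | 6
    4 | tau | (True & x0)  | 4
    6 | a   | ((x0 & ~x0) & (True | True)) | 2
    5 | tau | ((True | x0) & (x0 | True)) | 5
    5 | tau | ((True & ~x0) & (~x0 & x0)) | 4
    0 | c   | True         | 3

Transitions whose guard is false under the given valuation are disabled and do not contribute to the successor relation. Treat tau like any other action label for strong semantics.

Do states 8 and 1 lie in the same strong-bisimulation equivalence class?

Answer: NOT BISIMILAR

Analysis:
Refine partition for ~:
  P[0] = {{0,1,2,3,4,5,6,7,8}}
  P[1] = {{0},{1,7},{2},{3},{4},{5},{6},{8}}
  P[2] = {{0},{1},{2},{3},{4},{5},{6},{7},{8}}
stable after 3 split(s): 9 block(s)
class of 8: {8}; class of 1: {1}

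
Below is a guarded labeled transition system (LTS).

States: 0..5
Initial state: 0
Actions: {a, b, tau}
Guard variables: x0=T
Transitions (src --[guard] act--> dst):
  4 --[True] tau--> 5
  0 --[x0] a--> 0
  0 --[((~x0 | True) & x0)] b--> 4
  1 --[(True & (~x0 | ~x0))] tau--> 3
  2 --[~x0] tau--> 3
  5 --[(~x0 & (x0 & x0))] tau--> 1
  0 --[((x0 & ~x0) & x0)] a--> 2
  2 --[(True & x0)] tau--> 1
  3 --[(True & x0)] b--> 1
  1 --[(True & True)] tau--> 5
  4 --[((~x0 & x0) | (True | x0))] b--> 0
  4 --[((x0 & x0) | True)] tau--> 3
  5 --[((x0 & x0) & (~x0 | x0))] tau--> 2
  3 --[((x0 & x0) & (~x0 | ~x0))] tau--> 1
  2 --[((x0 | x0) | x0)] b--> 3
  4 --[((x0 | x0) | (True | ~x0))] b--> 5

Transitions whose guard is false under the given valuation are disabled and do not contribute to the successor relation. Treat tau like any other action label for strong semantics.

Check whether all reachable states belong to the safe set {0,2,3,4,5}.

Answer: INVARIANT VIOLATED at state 1

Trace:
Safe = {0,2,3,4,5}
Reachable = {0,1,2,3,4,5}
  0: ✓
  1: ✗ unsafe
  2: ✓
  3: ✓
  4: ✓
  5: ✓
witness against invariant: b·tau·b → 1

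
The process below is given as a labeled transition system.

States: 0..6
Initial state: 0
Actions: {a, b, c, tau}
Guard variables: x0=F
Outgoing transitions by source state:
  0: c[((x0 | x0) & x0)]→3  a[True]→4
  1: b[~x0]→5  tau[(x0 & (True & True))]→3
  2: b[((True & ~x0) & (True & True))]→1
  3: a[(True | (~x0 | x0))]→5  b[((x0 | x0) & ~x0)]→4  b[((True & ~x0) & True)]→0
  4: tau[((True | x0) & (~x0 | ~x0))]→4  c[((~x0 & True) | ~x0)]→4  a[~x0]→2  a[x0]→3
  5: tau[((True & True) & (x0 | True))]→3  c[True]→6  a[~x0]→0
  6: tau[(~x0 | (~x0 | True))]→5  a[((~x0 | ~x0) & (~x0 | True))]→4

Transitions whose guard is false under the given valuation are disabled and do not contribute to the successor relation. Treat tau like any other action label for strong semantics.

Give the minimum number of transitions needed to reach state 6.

Answer: 5

Working:
Layered search for 6:
  Layer 0: {0}
  Layer 1: {4}
  Layer 2: {2}
  Layer 3: {1}
  Layer 4: {5}
  Layer 5: {3,6}
first hit 6 at d=5 via a·a·b·b·c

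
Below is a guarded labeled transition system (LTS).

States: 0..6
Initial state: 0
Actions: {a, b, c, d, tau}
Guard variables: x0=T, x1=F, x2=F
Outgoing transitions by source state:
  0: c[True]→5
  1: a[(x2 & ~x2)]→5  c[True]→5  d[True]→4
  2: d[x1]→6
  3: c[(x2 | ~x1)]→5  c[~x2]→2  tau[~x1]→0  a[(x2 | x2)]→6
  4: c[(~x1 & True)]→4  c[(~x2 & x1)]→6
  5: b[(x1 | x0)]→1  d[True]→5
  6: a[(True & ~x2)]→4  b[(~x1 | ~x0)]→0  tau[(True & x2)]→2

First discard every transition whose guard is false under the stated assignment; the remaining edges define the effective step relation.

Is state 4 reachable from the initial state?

Answer: REACHABLE

Trace:
11 transition(s) survive guard evaluation.
L0 = {0}
L1 = {5}  total {0,5}
L2 = {1}  total {0,1,5}
L3 = {4}  total {0,1,4,5}
Reach set: {0,1,4,5}
Path to 4: c·b·d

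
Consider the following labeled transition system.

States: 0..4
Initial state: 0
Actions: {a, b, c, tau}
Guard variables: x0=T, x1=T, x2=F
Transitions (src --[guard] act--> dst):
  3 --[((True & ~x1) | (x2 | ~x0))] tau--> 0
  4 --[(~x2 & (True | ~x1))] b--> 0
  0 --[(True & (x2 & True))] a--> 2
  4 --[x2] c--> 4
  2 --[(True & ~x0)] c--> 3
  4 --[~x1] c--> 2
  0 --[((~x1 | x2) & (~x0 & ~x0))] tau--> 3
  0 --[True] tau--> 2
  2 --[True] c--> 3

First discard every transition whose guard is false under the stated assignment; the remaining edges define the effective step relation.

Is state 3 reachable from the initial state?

3 transition(s) survive guard evaluation.
depth 0: {0}
depth 1: {2}  total {0,2}
depth 2: {3}  total {0,2,3}
R = {0,2,3}
witness 3: tau·c

Answer: REACHABLE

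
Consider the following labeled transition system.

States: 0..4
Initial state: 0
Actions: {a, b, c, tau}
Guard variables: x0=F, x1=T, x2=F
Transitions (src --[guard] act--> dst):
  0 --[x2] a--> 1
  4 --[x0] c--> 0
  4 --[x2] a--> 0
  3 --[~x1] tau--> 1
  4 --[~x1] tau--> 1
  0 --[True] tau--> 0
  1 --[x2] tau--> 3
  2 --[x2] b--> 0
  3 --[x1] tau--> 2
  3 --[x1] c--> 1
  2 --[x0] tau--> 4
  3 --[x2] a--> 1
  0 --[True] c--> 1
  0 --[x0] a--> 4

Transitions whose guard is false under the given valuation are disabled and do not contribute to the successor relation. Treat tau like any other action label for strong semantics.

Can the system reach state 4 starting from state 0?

4 transition(s) survive guard evaluation.
depth 0: {0}
depth 1: {1}  cumulative {0,1}
R = {0,1}

Answer: UNREACHABLE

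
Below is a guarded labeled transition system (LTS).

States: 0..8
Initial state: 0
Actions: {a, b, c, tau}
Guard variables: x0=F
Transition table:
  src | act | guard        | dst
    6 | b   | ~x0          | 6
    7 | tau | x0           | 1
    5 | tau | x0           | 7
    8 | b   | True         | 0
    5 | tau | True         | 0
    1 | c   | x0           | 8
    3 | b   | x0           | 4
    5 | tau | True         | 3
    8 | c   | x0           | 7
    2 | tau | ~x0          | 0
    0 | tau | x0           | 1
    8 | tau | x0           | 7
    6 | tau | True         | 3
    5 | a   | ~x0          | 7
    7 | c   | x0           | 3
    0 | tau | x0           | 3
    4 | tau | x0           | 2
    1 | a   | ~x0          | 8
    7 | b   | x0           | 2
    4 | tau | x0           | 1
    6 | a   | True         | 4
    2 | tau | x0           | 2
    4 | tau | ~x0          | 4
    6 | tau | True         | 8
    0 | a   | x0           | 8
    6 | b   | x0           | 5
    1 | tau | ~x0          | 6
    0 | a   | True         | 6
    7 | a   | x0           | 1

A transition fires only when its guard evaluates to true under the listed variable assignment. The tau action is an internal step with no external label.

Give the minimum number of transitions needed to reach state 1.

Answer: UNREACHABLE

Trace:
BFS to 1:
  Layer 0: {0}
  Layer 1: {6}
  Layer 2: {3,4,8}
1 never appears.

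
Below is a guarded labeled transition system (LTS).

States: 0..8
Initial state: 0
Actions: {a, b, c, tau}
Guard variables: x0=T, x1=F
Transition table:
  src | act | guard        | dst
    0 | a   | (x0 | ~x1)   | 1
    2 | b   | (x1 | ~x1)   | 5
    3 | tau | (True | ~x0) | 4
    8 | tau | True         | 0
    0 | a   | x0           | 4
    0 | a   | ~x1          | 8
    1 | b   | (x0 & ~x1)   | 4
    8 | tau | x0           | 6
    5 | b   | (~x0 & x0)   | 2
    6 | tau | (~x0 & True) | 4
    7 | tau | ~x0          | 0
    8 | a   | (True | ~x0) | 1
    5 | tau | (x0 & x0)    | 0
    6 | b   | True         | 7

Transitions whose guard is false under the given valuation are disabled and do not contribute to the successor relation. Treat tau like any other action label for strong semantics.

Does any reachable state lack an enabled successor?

Reachable = {0,1,4,6,7,8}
  0: a→1  a→4  a→8  [3 out]
  1: b→4  [1 out]
  4: ∅  [deadlock]
  6: b→7  [1 out]
  7: ∅  [deadlock]
  8: a→1  tau→0  tau→6  [3 out]
Path to 4: a

Answer: DEADLOCK at state 4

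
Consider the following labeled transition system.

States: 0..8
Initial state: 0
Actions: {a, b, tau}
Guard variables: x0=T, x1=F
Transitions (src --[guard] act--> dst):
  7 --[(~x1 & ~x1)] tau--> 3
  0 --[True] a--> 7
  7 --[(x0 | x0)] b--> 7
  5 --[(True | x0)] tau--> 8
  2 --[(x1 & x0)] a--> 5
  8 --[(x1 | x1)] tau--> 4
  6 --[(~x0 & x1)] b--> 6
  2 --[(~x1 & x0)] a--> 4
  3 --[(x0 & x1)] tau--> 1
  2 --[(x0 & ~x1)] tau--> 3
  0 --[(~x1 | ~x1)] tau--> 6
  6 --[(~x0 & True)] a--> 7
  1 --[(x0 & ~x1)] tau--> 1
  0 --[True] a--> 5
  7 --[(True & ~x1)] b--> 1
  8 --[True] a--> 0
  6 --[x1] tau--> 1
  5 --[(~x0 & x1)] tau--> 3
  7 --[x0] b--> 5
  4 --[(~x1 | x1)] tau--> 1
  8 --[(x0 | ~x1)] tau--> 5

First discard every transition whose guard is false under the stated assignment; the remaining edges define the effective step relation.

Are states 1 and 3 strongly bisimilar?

Refine partition for ~:
  π0 = {{0,1,2,3,4,5,6,7,8}}
  π1 = {{0,2,8},{1,4,5},{3,6},{7}}
  π2 = {{0},{1,4},{2},{3,6},{5},{7},{8}}
7 equivalence class(es) (converged in 3)
[1]={1,4}  [3]={3,6}

Answer: NOT BISIMILAR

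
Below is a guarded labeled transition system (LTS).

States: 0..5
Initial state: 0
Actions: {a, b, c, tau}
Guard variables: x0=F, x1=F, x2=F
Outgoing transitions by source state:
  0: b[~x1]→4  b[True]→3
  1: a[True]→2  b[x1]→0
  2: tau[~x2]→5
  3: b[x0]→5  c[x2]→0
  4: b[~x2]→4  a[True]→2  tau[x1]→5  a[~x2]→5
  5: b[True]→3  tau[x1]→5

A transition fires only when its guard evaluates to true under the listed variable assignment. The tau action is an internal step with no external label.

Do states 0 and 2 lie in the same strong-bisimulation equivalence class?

Answer: NOT BISIMILAR

Trace:
Compute ~ classes (split until stable):
  round 0: {{0,1,2,3,4,5}}
  round 1: {{0,5},{1},{2},{3},{4}}
  round 2: {{0},{1},{2},{3},{4},{5}}
Fixed point at round 3; 6 class(es).
[0]={0}  [2]={2}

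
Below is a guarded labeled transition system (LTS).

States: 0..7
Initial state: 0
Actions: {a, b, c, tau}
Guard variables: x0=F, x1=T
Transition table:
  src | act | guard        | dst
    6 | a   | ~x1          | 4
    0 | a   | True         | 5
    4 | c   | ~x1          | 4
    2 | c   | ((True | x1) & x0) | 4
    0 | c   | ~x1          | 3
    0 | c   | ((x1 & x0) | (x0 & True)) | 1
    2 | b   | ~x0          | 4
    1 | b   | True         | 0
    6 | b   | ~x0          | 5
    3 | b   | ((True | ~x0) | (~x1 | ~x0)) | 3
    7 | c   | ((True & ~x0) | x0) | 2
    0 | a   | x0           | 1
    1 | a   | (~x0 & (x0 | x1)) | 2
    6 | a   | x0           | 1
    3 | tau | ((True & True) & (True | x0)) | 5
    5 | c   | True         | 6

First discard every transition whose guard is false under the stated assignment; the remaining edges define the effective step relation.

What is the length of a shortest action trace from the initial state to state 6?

Layered search for 6:
  depth 0: {0}
  depth 1: {5}
  depth 2: {6}
6 enters at depth 2; path a·c

Answer: 2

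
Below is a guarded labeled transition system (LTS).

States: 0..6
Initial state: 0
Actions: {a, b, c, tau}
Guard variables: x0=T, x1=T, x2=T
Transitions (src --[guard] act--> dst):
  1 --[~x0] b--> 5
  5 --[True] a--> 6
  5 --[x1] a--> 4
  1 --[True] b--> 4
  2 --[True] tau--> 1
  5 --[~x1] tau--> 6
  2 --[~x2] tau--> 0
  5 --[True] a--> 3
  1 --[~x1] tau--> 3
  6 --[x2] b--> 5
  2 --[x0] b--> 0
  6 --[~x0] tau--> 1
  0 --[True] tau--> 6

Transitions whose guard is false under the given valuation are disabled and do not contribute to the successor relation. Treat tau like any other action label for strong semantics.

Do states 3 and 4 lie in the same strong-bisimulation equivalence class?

Refine partition for ~:
  P[0] = {{0,1,2,3,4,5,6}}
  P[1] = {{0},{1,6},{2},{3,4},{5}}
  P[2] = {{0},{1},{2},{3,4},{5},{6}}
Fixed point at round 3; 6 class(es).
3∈{3,4}, 4∈{3,4}

Answer: BISIMILAR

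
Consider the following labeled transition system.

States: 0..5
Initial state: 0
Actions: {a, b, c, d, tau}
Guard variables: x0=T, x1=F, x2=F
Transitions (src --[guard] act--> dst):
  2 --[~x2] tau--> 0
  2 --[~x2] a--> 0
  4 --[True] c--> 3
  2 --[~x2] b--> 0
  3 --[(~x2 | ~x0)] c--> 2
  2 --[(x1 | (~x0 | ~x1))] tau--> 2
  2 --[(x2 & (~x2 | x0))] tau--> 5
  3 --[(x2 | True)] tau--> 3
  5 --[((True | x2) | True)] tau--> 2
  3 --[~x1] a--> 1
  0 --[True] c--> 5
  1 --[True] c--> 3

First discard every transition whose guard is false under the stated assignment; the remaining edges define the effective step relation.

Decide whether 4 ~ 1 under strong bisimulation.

Answer: BISIMILAR

Working:
Bisimulation quotient by refinement:
  π0 = {{0,1,2,3,4,5}}
  π1 = {{0,1,4},{2},{3},{5}}
  π2 = {{0},{1,4},{2},{3},{5}}
stable after 3 split(s): 5 block(s)
[4]={1,4}  [1]={1,4}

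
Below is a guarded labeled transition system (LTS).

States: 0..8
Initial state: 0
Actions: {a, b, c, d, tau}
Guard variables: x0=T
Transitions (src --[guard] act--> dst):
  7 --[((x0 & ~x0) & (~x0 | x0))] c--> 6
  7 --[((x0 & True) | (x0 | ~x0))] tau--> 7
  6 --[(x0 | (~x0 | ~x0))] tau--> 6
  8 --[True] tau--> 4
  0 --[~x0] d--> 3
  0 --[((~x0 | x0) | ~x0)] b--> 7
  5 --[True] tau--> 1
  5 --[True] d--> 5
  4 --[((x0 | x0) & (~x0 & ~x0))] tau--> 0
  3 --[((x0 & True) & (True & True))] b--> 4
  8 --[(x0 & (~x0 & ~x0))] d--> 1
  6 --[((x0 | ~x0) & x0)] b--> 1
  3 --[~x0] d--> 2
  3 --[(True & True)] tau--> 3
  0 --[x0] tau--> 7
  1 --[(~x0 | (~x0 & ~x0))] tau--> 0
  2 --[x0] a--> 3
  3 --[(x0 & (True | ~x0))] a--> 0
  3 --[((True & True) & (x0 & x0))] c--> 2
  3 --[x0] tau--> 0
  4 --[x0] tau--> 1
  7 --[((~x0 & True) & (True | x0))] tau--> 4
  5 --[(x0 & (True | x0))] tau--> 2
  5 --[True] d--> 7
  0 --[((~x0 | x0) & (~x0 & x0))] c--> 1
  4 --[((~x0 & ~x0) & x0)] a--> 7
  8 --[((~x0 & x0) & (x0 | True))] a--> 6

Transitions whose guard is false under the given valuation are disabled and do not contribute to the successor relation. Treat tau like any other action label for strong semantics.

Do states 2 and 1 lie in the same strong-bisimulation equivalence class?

Answer: NOT BISIMILAR

Working:
Bisimulation quotient by refinement:
  P[0] = {{0,1,2,3,4,5,6,7,8}}
  P[1] = {{0,6},{1},{2},{3},{4,7,8},{5}}
  P[2] = {{0},{1},{2},{3},{4},{5},{6},{7,8}}
  P[3] = {{0},{1},{2},{3},{4},{5},{6},{7},{8}}
stable after 4 split(s): 9 block(s)
[2]={2}  [1]={1}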